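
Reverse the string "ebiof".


Input: ebiof
Reading characters right to left:
  Position 4: 'f'
  Position 3: 'o'
  Position 2: 'i'
  Position 1: 'b'
  Position 0: 'e'
Reversed: foibe

foibe


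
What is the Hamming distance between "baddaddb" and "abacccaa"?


Comparing "baddaddb" and "abacccaa" position by position:
  Position 0: 'b' vs 'a' => differ
  Position 1: 'a' vs 'b' => differ
  Position 2: 'd' vs 'a' => differ
  Position 3: 'd' vs 'c' => differ
  Position 4: 'a' vs 'c' => differ
  Position 5: 'd' vs 'c' => differ
  Position 6: 'd' vs 'a' => differ
  Position 7: 'b' vs 'a' => differ
Total differences (Hamming distance): 8

8


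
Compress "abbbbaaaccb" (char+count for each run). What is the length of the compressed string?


Input: abbbbaaaccb
Runs:
  'a' x 1 => "a1"
  'b' x 4 => "b4"
  'a' x 3 => "a3"
  'c' x 2 => "c2"
  'b' x 1 => "b1"
Compressed: "a1b4a3c2b1"
Compressed length: 10

10


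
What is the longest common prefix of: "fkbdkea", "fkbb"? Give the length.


Words: fkbdkea, fkbb
  Position 0: all 'f' => match
  Position 1: all 'k' => match
  Position 2: all 'b' => match
  Position 3: ('d', 'b') => mismatch, stop
LCP = "fkb" (length 3)

3


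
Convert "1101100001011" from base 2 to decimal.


Input: "1101100001011" in base 2
Positional expansion:
  Digit '1' (value 1) x 2^12 = 4096
  Digit '1' (value 1) x 2^11 = 2048
  Digit '0' (value 0) x 2^10 = 0
  Digit '1' (value 1) x 2^9 = 512
  Digit '1' (value 1) x 2^8 = 256
  Digit '0' (value 0) x 2^7 = 0
  Digit '0' (value 0) x 2^6 = 0
  Digit '0' (value 0) x 2^5 = 0
  Digit '0' (value 0) x 2^4 = 0
  Digit '1' (value 1) x 2^3 = 8
  Digit '0' (value 0) x 2^2 = 0
  Digit '1' (value 1) x 2^1 = 2
  Digit '1' (value 1) x 2^0 = 1
Sum = 6923

6923


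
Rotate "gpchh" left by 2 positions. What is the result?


Input: "gpchh", rotate left by 2
First 2 characters: "gp"
Remaining characters: "chh"
Concatenate remaining + first: "chh" + "gp" = "chhgp"

chhgp


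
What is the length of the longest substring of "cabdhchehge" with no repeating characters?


Input: "cabdhchehge"
Sliding window (track last position of each char):
  Position 0 ('c'): window [0,0] length 1 -- new best
  Position 1 ('a'): window [0,1] length 2 -- new best
  Position 2 ('b'): window [0,2] length 3 -- new best
  Position 3 ('d'): window [0,3] length 4 -- new best
  Position 4 ('h'): window [0,4] length 5 -- new best
  Position 5 ('c'): repeat (last at 0), move window start to 1
  Position 5 ('c'): window [1,5] length 5
  Position 6 ('h'): repeat (last at 4), move window start to 5
  Position 6 ('h'): window [5,6] length 2
  Position 7 ('e'): window [5,7] length 3
  Position 8 ('h'): repeat (last at 6), move window start to 7
  Position 8 ('h'): window [7,8] length 2
  Position 9 ('g'): window [7,9] length 3
  Position 10 ('e'): repeat (last at 7), move window start to 8
  Position 10 ('e'): window [8,10] length 3
Longest substring with no repeats: "cabdh" with length 5

5


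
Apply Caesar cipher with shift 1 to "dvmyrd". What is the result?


Caesar cipher: shift "dvmyrd" by 1
  'd' (pos 3) + 1 = pos 4 = 'e'
  'v' (pos 21) + 1 = pos 22 = 'w'
  'm' (pos 12) + 1 = pos 13 = 'n'
  'y' (pos 24) + 1 = pos 25 = 'z'
  'r' (pos 17) + 1 = pos 18 = 's'
  'd' (pos 3) + 1 = pos 4 = 'e'
Result: ewnzse

ewnzse


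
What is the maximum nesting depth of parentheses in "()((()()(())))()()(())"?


Input: "()((()()(())))()()(())"
Tracking depth:
  Position 0 '(': depth becomes 1
  Position 1 ')': depth becomes 0
  Position 2 '(': depth becomes 1
  Position 3 '(': depth becomes 2
  Position 4 '(': depth becomes 3
  Position 5 ')': depth becomes 2
  Position 6 '(': depth becomes 3
  Position 7 ')': depth becomes 2
  Position 8 '(': depth becomes 3
  Position 9 '(': depth becomes 4
  Position 10 ')': depth becomes 3
  Position 11 ')': depth becomes 2
  Position 12 ')': depth becomes 1
  Position 13 ')': depth becomes 0
  Position 14 '(': depth becomes 1
  Position 15 ')': depth becomes 0
  Position 16 '(': depth becomes 1
  Position 17 ')': depth becomes 0
  Position 18 '(': depth becomes 1
  Position 19 '(': depth becomes 2
  Position 20 ')': depth becomes 1
  Position 21 ')': depth becomes 0
Maximum depth reached: 4

4


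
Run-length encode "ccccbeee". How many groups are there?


Input: ccccbeee
Scanning for consecutive runs:
  Group 1: 'c' x 4 (positions 0-3)
  Group 2: 'b' x 1 (positions 4-4)
  Group 3: 'e' x 3 (positions 5-7)
Total groups: 3

3


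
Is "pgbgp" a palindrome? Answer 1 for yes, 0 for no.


Input: pgbgp
Reversed: pgbgp
  Compare pos 0 ('p') with pos 4 ('p'): match
  Compare pos 1 ('g') with pos 3 ('g'): match
Result: palindrome

1


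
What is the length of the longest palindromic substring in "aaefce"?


Input: "aaefce"
Checking substrings for palindromes:
  [0:2] "aa" (len 2) => palindrome
Longest palindromic substring: "aa" with length 2

2


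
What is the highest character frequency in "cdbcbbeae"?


Input: cdbcbbeae
Character counts:
  'a': 1
  'b': 3
  'c': 2
  'd': 1
  'e': 2
Maximum frequency: 3

3


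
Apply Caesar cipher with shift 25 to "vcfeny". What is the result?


Caesar cipher: shift "vcfeny" by 25
  'v' (pos 21) + 25 = pos 20 = 'u'
  'c' (pos 2) + 25 = pos 1 = 'b'
  'f' (pos 5) + 25 = pos 4 = 'e'
  'e' (pos 4) + 25 = pos 3 = 'd'
  'n' (pos 13) + 25 = pos 12 = 'm'
  'y' (pos 24) + 25 = pos 23 = 'x'
Result: ubedmx

ubedmx


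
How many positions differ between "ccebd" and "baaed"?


Comparing "ccebd" and "baaed" position by position:
  Position 0: 'c' vs 'b' => DIFFER
  Position 1: 'c' vs 'a' => DIFFER
  Position 2: 'e' vs 'a' => DIFFER
  Position 3: 'b' vs 'e' => DIFFER
  Position 4: 'd' vs 'd' => same
Positions that differ: 4

4


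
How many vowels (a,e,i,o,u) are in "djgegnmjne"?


Input: djgegnmjne
Checking each character:
  'd' at position 0: consonant
  'j' at position 1: consonant
  'g' at position 2: consonant
  'e' at position 3: vowel (running total: 1)
  'g' at position 4: consonant
  'n' at position 5: consonant
  'm' at position 6: consonant
  'j' at position 7: consonant
  'n' at position 8: consonant
  'e' at position 9: vowel (running total: 2)
Total vowels: 2

2


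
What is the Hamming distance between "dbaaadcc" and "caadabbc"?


Comparing "dbaaadcc" and "caadabbc" position by position:
  Position 0: 'd' vs 'c' => differ
  Position 1: 'b' vs 'a' => differ
  Position 2: 'a' vs 'a' => same
  Position 3: 'a' vs 'd' => differ
  Position 4: 'a' vs 'a' => same
  Position 5: 'd' vs 'b' => differ
  Position 6: 'c' vs 'b' => differ
  Position 7: 'c' vs 'c' => same
Total differences (Hamming distance): 5

5


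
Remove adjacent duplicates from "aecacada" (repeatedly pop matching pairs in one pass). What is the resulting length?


Input: aecacada
Stack-based adjacent duplicate removal:
  Read 'a': push. Stack: a
  Read 'e': push. Stack: ae
  Read 'c': push. Stack: aec
  Read 'a': push. Stack: aeca
  Read 'c': push. Stack: aecac
  Read 'a': push. Stack: aecaca
  Read 'd': push. Stack: aecacad
  Read 'a': push. Stack: aecacada
Final stack: "aecacada" (length 8)

8


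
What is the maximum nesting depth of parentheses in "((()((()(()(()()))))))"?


Input: "((()((()(()(()()))))))"
Tracking depth:
  Position 0 '(': depth becomes 1
  Position 1 '(': depth becomes 2
  Position 2 '(': depth becomes 3
  Position 3 ')': depth becomes 2
  Position 4 '(': depth becomes 3
  Position 5 '(': depth becomes 4
  Position 6 '(': depth becomes 5
  Position 7 ')': depth becomes 4
  Position 8 '(': depth becomes 5
  Position 9 '(': depth becomes 6
  Position 10 ')': depth becomes 5
  Position 11 '(': depth becomes 6
  Position 12 '(': depth becomes 7
  Position 13 ')': depth becomes 6
  Position 14 '(': depth becomes 7
  Position 15 ')': depth becomes 6
  Position 16 ')': depth becomes 5
  Position 17 ')': depth becomes 4
  Position 18 ')': depth becomes 3
  Position 19 ')': depth becomes 2
  Position 20 ')': depth becomes 1
  Position 21 ')': depth becomes 0
Maximum depth reached: 7

7


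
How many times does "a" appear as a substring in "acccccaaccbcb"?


Searching for "a" in "acccccaaccbcb"
Scanning each position:
  Position 0: "a" => MATCH
  Position 1: "c" => no
  Position 2: "c" => no
  Position 3: "c" => no
  Position 4: "c" => no
  Position 5: "c" => no
  Position 6: "a" => MATCH
  Position 7: "a" => MATCH
  Position 8: "c" => no
  Position 9: "c" => no
  Position 10: "b" => no
  Position 11: "c" => no
  Position 12: "b" => no
Total occurrences: 3

3


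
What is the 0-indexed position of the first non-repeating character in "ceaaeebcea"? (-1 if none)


Input: ceaaeebcea
Character frequencies:
  'a': 3
  'b': 1
  'c': 2
  'e': 4
Scanning left to right for freq == 1:
  Position 0 ('c'): freq=2, skip
  Position 1 ('e'): freq=4, skip
  Position 2 ('a'): freq=3, skip
  Position 3 ('a'): freq=3, skip
  Position 4 ('e'): freq=4, skip
  Position 5 ('e'): freq=4, skip
  Position 6 ('b'): unique! => answer = 6

6


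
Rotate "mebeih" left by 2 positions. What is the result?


Input: "mebeih", rotate left by 2
First 2 characters: "me"
Remaining characters: "beih"
Concatenate remaining + first: "beih" + "me" = "beihme"

beihme


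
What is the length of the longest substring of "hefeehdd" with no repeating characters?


Input: "hefeehdd"
Sliding window (track last position of each char):
  Position 0 ('h'): window [0,0] length 1 -- new best
  Position 1 ('e'): window [0,1] length 2 -- new best
  Position 2 ('f'): window [0,2] length 3 -- new best
  Position 3 ('e'): repeat (last at 1), move window start to 2
  Position 3 ('e'): window [2,3] length 2
  Position 4 ('e'): repeat (last at 3), move window start to 4
  Position 4 ('e'): window [4,4] length 1
  Position 5 ('h'): window [4,5] length 2
  Position 6 ('d'): window [4,6] length 3
  Position 7 ('d'): repeat (last at 6), move window start to 7
  Position 7 ('d'): window [7,7] length 1
Longest substring with no repeats: "hef" with length 3

3


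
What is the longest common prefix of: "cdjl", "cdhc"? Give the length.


Words: cdjl, cdhc
  Position 0: all 'c' => match
  Position 1: all 'd' => match
  Position 2: ('j', 'h') => mismatch, stop
LCP = "cd" (length 2)

2


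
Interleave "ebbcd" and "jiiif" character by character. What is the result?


Interleaving "ebbcd" and "jiiif":
  Position 0: 'e' from first, 'j' from second => "ej"
  Position 1: 'b' from first, 'i' from second => "bi"
  Position 2: 'b' from first, 'i' from second => "bi"
  Position 3: 'c' from first, 'i' from second => "ci"
  Position 4: 'd' from first, 'f' from second => "df"
Result: ejbibicidf

ejbibicidf


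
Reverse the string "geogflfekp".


Input: geogflfekp
Reading characters right to left:
  Position 9: 'p'
  Position 8: 'k'
  Position 7: 'e'
  Position 6: 'f'
  Position 5: 'l'
  Position 4: 'f'
  Position 3: 'g'
  Position 2: 'o'
  Position 1: 'e'
  Position 0: 'g'
Reversed: pkeflfgoeg

pkeflfgoeg


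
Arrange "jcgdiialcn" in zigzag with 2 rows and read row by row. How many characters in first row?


Zigzag "jcgdiialcn" into 2 rows:
Placing characters:
  'j' => row 0
  'c' => row 1
  'g' => row 0
  'd' => row 1
  'i' => row 0
  'i' => row 1
  'a' => row 0
  'l' => row 1
  'c' => row 0
  'n' => row 1
Rows:
  Row 0: "jgiac"
  Row 1: "cdiln"
First row length: 5

5


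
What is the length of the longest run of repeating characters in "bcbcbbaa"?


Input: "bcbcbbaa"
Scanning for longest run:
  Position 1 ('c'): new char, reset run to 1
  Position 2 ('b'): new char, reset run to 1
  Position 3 ('c'): new char, reset run to 1
  Position 4 ('b'): new char, reset run to 1
  Position 5 ('b'): continues run of 'b', length=2
  Position 6 ('a'): new char, reset run to 1
  Position 7 ('a'): continues run of 'a', length=2
Longest run: 'b' with length 2

2


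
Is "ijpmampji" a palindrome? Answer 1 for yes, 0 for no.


Input: ijpmampji
Reversed: ijpmampji
  Compare pos 0 ('i') with pos 8 ('i'): match
  Compare pos 1 ('j') with pos 7 ('j'): match
  Compare pos 2 ('p') with pos 6 ('p'): match
  Compare pos 3 ('m') with pos 5 ('m'): match
Result: palindrome

1


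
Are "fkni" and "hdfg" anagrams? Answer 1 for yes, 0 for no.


Strings: "fkni", "hdfg"
Sorted first:  fikn
Sorted second: dfgh
Differ at position 0: 'f' vs 'd' => not anagrams

0


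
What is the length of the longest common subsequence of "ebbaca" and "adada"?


LCS of "ebbaca" and "adada"
DP table:
           a    d    a    d    a
      0    0    0    0    0    0
  e   0    0    0    0    0    0
  b   0    0    0    0    0    0
  b   0    0    0    0    0    0
  a   0    1    1    1    1    1
  c   0    1    1    1    1    1
  a   0    1    1    2    2    2
LCS length = dp[6][5] = 2

2


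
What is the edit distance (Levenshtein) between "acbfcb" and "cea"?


Computing edit distance: "acbfcb" -> "cea"
DP table:
           c    e    a
      0    1    2    3
  a   1    1    2    2
  c   2    1    2    3
  b   3    2    2    3
  f   4    3    3    3
  c   5    4    4    4
  b   6    5    5    5
Edit distance = dp[6][3] = 5

5


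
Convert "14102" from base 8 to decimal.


Input: "14102" in base 8
Positional expansion:
  Digit '1' (value 1) x 8^4 = 4096
  Digit '4' (value 4) x 8^3 = 2048
  Digit '1' (value 1) x 8^2 = 64
  Digit '0' (value 0) x 8^1 = 0
  Digit '2' (value 2) x 8^0 = 2
Sum = 6210

6210


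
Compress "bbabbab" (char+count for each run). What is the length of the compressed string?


Input: bbabbab
Runs:
  'b' x 2 => "b2"
  'a' x 1 => "a1"
  'b' x 2 => "b2"
  'a' x 1 => "a1"
  'b' x 1 => "b1"
Compressed: "b2a1b2a1b1"
Compressed length: 10

10


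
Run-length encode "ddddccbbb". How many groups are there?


Input: ddddccbbb
Scanning for consecutive runs:
  Group 1: 'd' x 4 (positions 0-3)
  Group 2: 'c' x 2 (positions 4-5)
  Group 3: 'b' x 3 (positions 6-8)
Total groups: 3

3


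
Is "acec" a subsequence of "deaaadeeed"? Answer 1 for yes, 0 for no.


Check if "acec" is a subsequence of "deaaadeeed"
Greedy scan:
  Position 0 ('d'): no match needed
  Position 1 ('e'): no match needed
  Position 2 ('a'): matches sub[0] = 'a'
  Position 3 ('a'): no match needed
  Position 4 ('a'): no match needed
  Position 5 ('d'): no match needed
  Position 6 ('e'): no match needed
  Position 7 ('e'): no match needed
  Position 8 ('e'): no match needed
  Position 9 ('d'): no match needed
Only matched 1/4 characters => not a subsequence

0


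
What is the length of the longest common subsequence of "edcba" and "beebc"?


LCS of "edcba" and "beebc"
DP table:
           b    e    e    b    c
      0    0    0    0    0    0
  e   0    0    1    1    1    1
  d   0    0    1    1    1    1
  c   0    0    1    1    1    2
  b   0    1    1    1    2    2
  a   0    1    1    1    2    2
LCS length = dp[5][5] = 2

2


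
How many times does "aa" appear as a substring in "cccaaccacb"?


Searching for "aa" in "cccaaccacb"
Scanning each position:
  Position 0: "cc" => no
  Position 1: "cc" => no
  Position 2: "ca" => no
  Position 3: "aa" => MATCH
  Position 4: "ac" => no
  Position 5: "cc" => no
  Position 6: "ca" => no
  Position 7: "ac" => no
  Position 8: "cb" => no
Total occurrences: 1

1


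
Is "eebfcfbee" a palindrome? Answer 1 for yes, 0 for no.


Input: eebfcfbee
Reversed: eebfcfbee
  Compare pos 0 ('e') with pos 8 ('e'): match
  Compare pos 1 ('e') with pos 7 ('e'): match
  Compare pos 2 ('b') with pos 6 ('b'): match
  Compare pos 3 ('f') with pos 5 ('f'): match
Result: palindrome

1


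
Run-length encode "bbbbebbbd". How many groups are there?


Input: bbbbebbbd
Scanning for consecutive runs:
  Group 1: 'b' x 4 (positions 0-3)
  Group 2: 'e' x 1 (positions 4-4)
  Group 3: 'b' x 3 (positions 5-7)
  Group 4: 'd' x 1 (positions 8-8)
Total groups: 4

4


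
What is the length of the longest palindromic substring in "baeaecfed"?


Input: "baeaecfed"
Checking substrings for palindromes:
  [1:4] "aea" (len 3) => palindrome
  [2:5] "eae" (len 3) => palindrome
Longest palindromic substring: "aea" with length 3

3


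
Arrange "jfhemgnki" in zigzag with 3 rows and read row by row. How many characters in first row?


Zigzag "jfhemgnki" into 3 rows:
Placing characters:
  'j' => row 0
  'f' => row 1
  'h' => row 2
  'e' => row 1
  'm' => row 0
  'g' => row 1
  'n' => row 2
  'k' => row 1
  'i' => row 0
Rows:
  Row 0: "jmi"
  Row 1: "fegk"
  Row 2: "hn"
First row length: 3

3


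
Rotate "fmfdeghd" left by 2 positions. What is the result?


Input: "fmfdeghd", rotate left by 2
First 2 characters: "fm"
Remaining characters: "fdeghd"
Concatenate remaining + first: "fdeghd" + "fm" = "fdeghdfm"

fdeghdfm


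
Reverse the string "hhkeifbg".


Input: hhkeifbg
Reading characters right to left:
  Position 7: 'g'
  Position 6: 'b'
  Position 5: 'f'
  Position 4: 'i'
  Position 3: 'e'
  Position 2: 'k'
  Position 1: 'h'
  Position 0: 'h'
Reversed: gbfiekhh

gbfiekhh


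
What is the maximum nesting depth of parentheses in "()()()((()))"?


Input: "()()()((()))"
Tracking depth:
  Position 0 '(': depth becomes 1
  Position 1 ')': depth becomes 0
  Position 2 '(': depth becomes 1
  Position 3 ')': depth becomes 0
  Position 4 '(': depth becomes 1
  Position 5 ')': depth becomes 0
  Position 6 '(': depth becomes 1
  Position 7 '(': depth becomes 2
  Position 8 '(': depth becomes 3
  Position 9 ')': depth becomes 2
  Position 10 ')': depth becomes 1
  Position 11 ')': depth becomes 0
Maximum depth reached: 3

3


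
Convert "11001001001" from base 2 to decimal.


Input: "11001001001" in base 2
Positional expansion:
  Digit '1' (value 1) x 2^10 = 1024
  Digit '1' (value 1) x 2^9 = 512
  Digit '0' (value 0) x 2^8 = 0
  Digit '0' (value 0) x 2^7 = 0
  Digit '1' (value 1) x 2^6 = 64
  Digit '0' (value 0) x 2^5 = 0
  Digit '0' (value 0) x 2^4 = 0
  Digit '1' (value 1) x 2^3 = 8
  Digit '0' (value 0) x 2^2 = 0
  Digit '0' (value 0) x 2^1 = 0
  Digit '1' (value 1) x 2^0 = 1
Sum = 1609

1609


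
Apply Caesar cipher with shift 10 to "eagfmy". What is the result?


Caesar cipher: shift "eagfmy" by 10
  'e' (pos 4) + 10 = pos 14 = 'o'
  'a' (pos 0) + 10 = pos 10 = 'k'
  'g' (pos 6) + 10 = pos 16 = 'q'
  'f' (pos 5) + 10 = pos 15 = 'p'
  'm' (pos 12) + 10 = pos 22 = 'w'
  'y' (pos 24) + 10 = pos 8 = 'i'
Result: okqpwi

okqpwi


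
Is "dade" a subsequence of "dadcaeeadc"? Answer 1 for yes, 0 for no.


Check if "dade" is a subsequence of "dadcaeeadc"
Greedy scan:
  Position 0 ('d'): matches sub[0] = 'd'
  Position 1 ('a'): matches sub[1] = 'a'
  Position 2 ('d'): matches sub[2] = 'd'
  Position 3 ('c'): no match needed
  Position 4 ('a'): no match needed
  Position 5 ('e'): matches sub[3] = 'e'
  Position 6 ('e'): no match needed
  Position 7 ('a'): no match needed
  Position 8 ('d'): no match needed
  Position 9 ('c'): no match needed
All 4 characters matched => is a subsequence

1


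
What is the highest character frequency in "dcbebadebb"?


Input: dcbebadebb
Character counts:
  'a': 1
  'b': 4
  'c': 1
  'd': 2
  'e': 2
Maximum frequency: 4

4


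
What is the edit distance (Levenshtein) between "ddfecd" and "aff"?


Computing edit distance: "ddfecd" -> "aff"
DP table:
           a    f    f
      0    1    2    3
  d   1    1    2    3
  d   2    2    2    3
  f   3    3    2    2
  e   4    4    3    3
  c   5    5    4    4
  d   6    6    5    5
Edit distance = dp[6][3] = 5

5


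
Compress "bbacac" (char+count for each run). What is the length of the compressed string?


Input: bbacac
Runs:
  'b' x 2 => "b2"
  'a' x 1 => "a1"
  'c' x 1 => "c1"
  'a' x 1 => "a1"
  'c' x 1 => "c1"
Compressed: "b2a1c1a1c1"
Compressed length: 10

10


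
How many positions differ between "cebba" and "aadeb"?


Comparing "cebba" and "aadeb" position by position:
  Position 0: 'c' vs 'a' => DIFFER
  Position 1: 'e' vs 'a' => DIFFER
  Position 2: 'b' vs 'd' => DIFFER
  Position 3: 'b' vs 'e' => DIFFER
  Position 4: 'a' vs 'b' => DIFFER
Positions that differ: 5

5


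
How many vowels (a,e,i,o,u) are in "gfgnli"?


Input: gfgnli
Checking each character:
  'g' at position 0: consonant
  'f' at position 1: consonant
  'g' at position 2: consonant
  'n' at position 3: consonant
  'l' at position 4: consonant
  'i' at position 5: vowel (running total: 1)
Total vowels: 1

1


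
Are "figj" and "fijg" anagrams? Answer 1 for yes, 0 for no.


Strings: "figj", "fijg"
Sorted first:  fgij
Sorted second: fgij
Sorted forms match => anagrams

1


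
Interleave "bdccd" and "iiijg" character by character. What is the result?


Interleaving "bdccd" and "iiijg":
  Position 0: 'b' from first, 'i' from second => "bi"
  Position 1: 'd' from first, 'i' from second => "di"
  Position 2: 'c' from first, 'i' from second => "ci"
  Position 3: 'c' from first, 'j' from second => "cj"
  Position 4: 'd' from first, 'g' from second => "dg"
Result: bidicicjdg

bidicicjdg


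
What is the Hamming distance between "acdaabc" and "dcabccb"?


Comparing "acdaabc" and "dcabccb" position by position:
  Position 0: 'a' vs 'd' => differ
  Position 1: 'c' vs 'c' => same
  Position 2: 'd' vs 'a' => differ
  Position 3: 'a' vs 'b' => differ
  Position 4: 'a' vs 'c' => differ
  Position 5: 'b' vs 'c' => differ
  Position 6: 'c' vs 'b' => differ
Total differences (Hamming distance): 6

6


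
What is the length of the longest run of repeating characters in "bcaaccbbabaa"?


Input: "bcaaccbbabaa"
Scanning for longest run:
  Position 1 ('c'): new char, reset run to 1
  Position 2 ('a'): new char, reset run to 1
  Position 3 ('a'): continues run of 'a', length=2
  Position 4 ('c'): new char, reset run to 1
  Position 5 ('c'): continues run of 'c', length=2
  Position 6 ('b'): new char, reset run to 1
  Position 7 ('b'): continues run of 'b', length=2
  Position 8 ('a'): new char, reset run to 1
  Position 9 ('b'): new char, reset run to 1
  Position 10 ('a'): new char, reset run to 1
  Position 11 ('a'): continues run of 'a', length=2
Longest run: 'a' with length 2

2


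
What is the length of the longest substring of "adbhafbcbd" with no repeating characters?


Input: "adbhafbcbd"
Sliding window (track last position of each char):
  Position 0 ('a'): window [0,0] length 1 -- new best
  Position 1 ('d'): window [0,1] length 2 -- new best
  Position 2 ('b'): window [0,2] length 3 -- new best
  Position 3 ('h'): window [0,3] length 4 -- new best
  Position 4 ('a'): repeat (last at 0), move window start to 1
  Position 4 ('a'): window [1,4] length 4
  Position 5 ('f'): window [1,5] length 5 -- new best
  Position 6 ('b'): repeat (last at 2), move window start to 3
  Position 6 ('b'): window [3,6] length 4
  Position 7 ('c'): window [3,7] length 5
  Position 8 ('b'): repeat (last at 6), move window start to 7
  Position 8 ('b'): window [7,8] length 2
  Position 9 ('d'): window [7,9] length 3
Longest substring with no repeats: "dbhaf" with length 5

5


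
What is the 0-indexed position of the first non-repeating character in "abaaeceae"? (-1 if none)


Input: abaaeceae
Character frequencies:
  'a': 4
  'b': 1
  'c': 1
  'e': 3
Scanning left to right for freq == 1:
  Position 0 ('a'): freq=4, skip
  Position 1 ('b'): unique! => answer = 1

1


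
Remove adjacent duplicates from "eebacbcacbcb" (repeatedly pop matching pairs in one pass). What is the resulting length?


Input: eebacbcacbcb
Stack-based adjacent duplicate removal:
  Read 'e': push. Stack: e
  Read 'e': matches stack top 'e' => pop. Stack: (empty)
  Read 'b': push. Stack: b
  Read 'a': push. Stack: ba
  Read 'c': push. Stack: bac
  Read 'b': push. Stack: bacb
  Read 'c': push. Stack: bacbc
  Read 'a': push. Stack: bacbca
  Read 'c': push. Stack: bacbcac
  Read 'b': push. Stack: bacbcacb
  Read 'c': push. Stack: bacbcacbc
  Read 'b': push. Stack: bacbcacbcb
Final stack: "bacbcacbcb" (length 10)

10


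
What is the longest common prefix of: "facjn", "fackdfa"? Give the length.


Words: facjn, fackdfa
  Position 0: all 'f' => match
  Position 1: all 'a' => match
  Position 2: all 'c' => match
  Position 3: ('j', 'k') => mismatch, stop
LCP = "fac" (length 3)

3


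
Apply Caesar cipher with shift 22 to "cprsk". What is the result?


Caesar cipher: shift "cprsk" by 22
  'c' (pos 2) + 22 = pos 24 = 'y'
  'p' (pos 15) + 22 = pos 11 = 'l'
  'r' (pos 17) + 22 = pos 13 = 'n'
  's' (pos 18) + 22 = pos 14 = 'o'
  'k' (pos 10) + 22 = pos 6 = 'g'
Result: ylnog

ylnog


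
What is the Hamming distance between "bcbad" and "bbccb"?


Comparing "bcbad" and "bbccb" position by position:
  Position 0: 'b' vs 'b' => same
  Position 1: 'c' vs 'b' => differ
  Position 2: 'b' vs 'c' => differ
  Position 3: 'a' vs 'c' => differ
  Position 4: 'd' vs 'b' => differ
Total differences (Hamming distance): 4

4


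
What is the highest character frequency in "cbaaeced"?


Input: cbaaeced
Character counts:
  'a': 2
  'b': 1
  'c': 2
  'd': 1
  'e': 2
Maximum frequency: 2

2


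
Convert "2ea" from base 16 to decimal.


Input: "2ea" in base 16
Positional expansion:
  Digit '2' (value 2) x 16^2 = 512
  Digit 'e' (value 14) x 16^1 = 224
  Digit 'a' (value 10) x 16^0 = 10
Sum = 746

746


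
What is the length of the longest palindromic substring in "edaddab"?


Input: "edaddab"
Checking substrings for palindromes:
  [2:6] "adda" (len 4) => palindrome
  [1:4] "dad" (len 3) => palindrome
  [3:5] "dd" (len 2) => palindrome
Longest palindromic substring: "adda" with length 4

4


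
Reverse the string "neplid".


Input: neplid
Reading characters right to left:
  Position 5: 'd'
  Position 4: 'i'
  Position 3: 'l'
  Position 2: 'p'
  Position 1: 'e'
  Position 0: 'n'
Reversed: dilpen

dilpen


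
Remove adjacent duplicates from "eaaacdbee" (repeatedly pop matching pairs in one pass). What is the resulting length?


Input: eaaacdbee
Stack-based adjacent duplicate removal:
  Read 'e': push. Stack: e
  Read 'a': push. Stack: ea
  Read 'a': matches stack top 'a' => pop. Stack: e
  Read 'a': push. Stack: ea
  Read 'c': push. Stack: eac
  Read 'd': push. Stack: eacd
  Read 'b': push. Stack: eacdb
  Read 'e': push. Stack: eacdbe
  Read 'e': matches stack top 'e' => pop. Stack: eacdb
Final stack: "eacdb" (length 5)

5


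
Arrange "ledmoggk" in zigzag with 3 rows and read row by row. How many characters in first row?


Zigzag "ledmoggk" into 3 rows:
Placing characters:
  'l' => row 0
  'e' => row 1
  'd' => row 2
  'm' => row 1
  'o' => row 0
  'g' => row 1
  'g' => row 2
  'k' => row 1
Rows:
  Row 0: "lo"
  Row 1: "emgk"
  Row 2: "dg"
First row length: 2

2


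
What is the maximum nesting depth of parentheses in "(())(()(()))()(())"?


Input: "(())(()(()))()(())"
Tracking depth:
  Position 0 '(': depth becomes 1
  Position 1 '(': depth becomes 2
  Position 2 ')': depth becomes 1
  Position 3 ')': depth becomes 0
  Position 4 '(': depth becomes 1
  Position 5 '(': depth becomes 2
  Position 6 ')': depth becomes 1
  Position 7 '(': depth becomes 2
  Position 8 '(': depth becomes 3
  Position 9 ')': depth becomes 2
  Position 10 ')': depth becomes 1
  Position 11 ')': depth becomes 0
  Position 12 '(': depth becomes 1
  Position 13 ')': depth becomes 0
  Position 14 '(': depth becomes 1
  Position 15 '(': depth becomes 2
  Position 16 ')': depth becomes 1
  Position 17 ')': depth becomes 0
Maximum depth reached: 3

3


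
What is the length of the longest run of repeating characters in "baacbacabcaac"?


Input: "baacbacabcaac"
Scanning for longest run:
  Position 1 ('a'): new char, reset run to 1
  Position 2 ('a'): continues run of 'a', length=2
  Position 3 ('c'): new char, reset run to 1
  Position 4 ('b'): new char, reset run to 1
  Position 5 ('a'): new char, reset run to 1
  Position 6 ('c'): new char, reset run to 1
  Position 7 ('a'): new char, reset run to 1
  Position 8 ('b'): new char, reset run to 1
  Position 9 ('c'): new char, reset run to 1
  Position 10 ('a'): new char, reset run to 1
  Position 11 ('a'): continues run of 'a', length=2
  Position 12 ('c'): new char, reset run to 1
Longest run: 'a' with length 2

2


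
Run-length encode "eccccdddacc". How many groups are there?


Input: eccccdddacc
Scanning for consecutive runs:
  Group 1: 'e' x 1 (positions 0-0)
  Group 2: 'c' x 4 (positions 1-4)
  Group 3: 'd' x 3 (positions 5-7)
  Group 4: 'a' x 1 (positions 8-8)
  Group 5: 'c' x 2 (positions 9-10)
Total groups: 5

5


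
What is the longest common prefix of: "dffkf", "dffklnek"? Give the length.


Words: dffkf, dffklnek
  Position 0: all 'd' => match
  Position 1: all 'f' => match
  Position 2: all 'f' => match
  Position 3: all 'k' => match
  Position 4: ('f', 'l') => mismatch, stop
LCP = "dffk" (length 4)

4


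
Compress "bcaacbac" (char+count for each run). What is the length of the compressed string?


Input: bcaacbac
Runs:
  'b' x 1 => "b1"
  'c' x 1 => "c1"
  'a' x 2 => "a2"
  'c' x 1 => "c1"
  'b' x 1 => "b1"
  'a' x 1 => "a1"
  'c' x 1 => "c1"
Compressed: "b1c1a2c1b1a1c1"
Compressed length: 14

14


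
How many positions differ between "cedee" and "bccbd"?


Comparing "cedee" and "bccbd" position by position:
  Position 0: 'c' vs 'b' => DIFFER
  Position 1: 'e' vs 'c' => DIFFER
  Position 2: 'd' vs 'c' => DIFFER
  Position 3: 'e' vs 'b' => DIFFER
  Position 4: 'e' vs 'd' => DIFFER
Positions that differ: 5

5


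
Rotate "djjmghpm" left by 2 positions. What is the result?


Input: "djjmghpm", rotate left by 2
First 2 characters: "dj"
Remaining characters: "jmghpm"
Concatenate remaining + first: "jmghpm" + "dj" = "jmghpmdj"

jmghpmdj


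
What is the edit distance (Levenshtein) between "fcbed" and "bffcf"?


Computing edit distance: "fcbed" -> "bffcf"
DP table:
           b    f    f    c    f
      0    1    2    3    4    5
  f   1    1    1    2    3    4
  c   2    2    2    2    2    3
  b   3    2    3    3    3    3
  e   4    3    3    4    4    4
  d   5    4    4    4    5    5
Edit distance = dp[5][5] = 5

5


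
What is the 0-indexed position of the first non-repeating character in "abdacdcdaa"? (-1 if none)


Input: abdacdcdaa
Character frequencies:
  'a': 4
  'b': 1
  'c': 2
  'd': 3
Scanning left to right for freq == 1:
  Position 0 ('a'): freq=4, skip
  Position 1 ('b'): unique! => answer = 1

1


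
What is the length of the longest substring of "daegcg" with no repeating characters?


Input: "daegcg"
Sliding window (track last position of each char):
  Position 0 ('d'): window [0,0] length 1 -- new best
  Position 1 ('a'): window [0,1] length 2 -- new best
  Position 2 ('e'): window [0,2] length 3 -- new best
  Position 3 ('g'): window [0,3] length 4 -- new best
  Position 4 ('c'): window [0,4] length 5 -- new best
  Position 5 ('g'): repeat (last at 3), move window start to 4
  Position 5 ('g'): window [4,5] length 2
Longest substring with no repeats: "daegc" with length 5

5


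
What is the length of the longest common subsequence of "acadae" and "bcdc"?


LCS of "acadae" and "bcdc"
DP table:
           b    c    d    c
      0    0    0    0    0
  a   0    0    0    0    0
  c   0    0    1    1    1
  a   0    0    1    1    1
  d   0    0    1    2    2
  a   0    0    1    2    2
  e   0    0    1    2    2
LCS length = dp[6][4] = 2

2


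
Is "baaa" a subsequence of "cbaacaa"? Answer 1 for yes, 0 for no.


Check if "baaa" is a subsequence of "cbaacaa"
Greedy scan:
  Position 0 ('c'): no match needed
  Position 1 ('b'): matches sub[0] = 'b'
  Position 2 ('a'): matches sub[1] = 'a'
  Position 3 ('a'): matches sub[2] = 'a'
  Position 4 ('c'): no match needed
  Position 5 ('a'): matches sub[3] = 'a'
  Position 6 ('a'): no match needed
All 4 characters matched => is a subsequence

1


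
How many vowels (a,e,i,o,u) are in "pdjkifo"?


Input: pdjkifo
Checking each character:
  'p' at position 0: consonant
  'd' at position 1: consonant
  'j' at position 2: consonant
  'k' at position 3: consonant
  'i' at position 4: vowel (running total: 1)
  'f' at position 5: consonant
  'o' at position 6: vowel (running total: 2)
Total vowels: 2

2


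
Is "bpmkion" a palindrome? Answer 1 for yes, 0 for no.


Input: bpmkion
Reversed: noikmpb
  Compare pos 0 ('b') with pos 6 ('n'): MISMATCH
  Compare pos 1 ('p') with pos 5 ('o'): MISMATCH
  Compare pos 2 ('m') with pos 4 ('i'): MISMATCH
Result: not a palindrome

0


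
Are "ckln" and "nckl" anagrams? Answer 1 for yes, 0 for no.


Strings: "ckln", "nckl"
Sorted first:  ckln
Sorted second: ckln
Sorted forms match => anagrams

1


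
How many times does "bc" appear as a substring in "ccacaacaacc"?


Searching for "bc" in "ccacaacaacc"
Scanning each position:
  Position 0: "cc" => no
  Position 1: "ca" => no
  Position 2: "ac" => no
  Position 3: "ca" => no
  Position 4: "aa" => no
  Position 5: "ac" => no
  Position 6: "ca" => no
  Position 7: "aa" => no
  Position 8: "ac" => no
  Position 9: "cc" => no
Total occurrences: 0

0


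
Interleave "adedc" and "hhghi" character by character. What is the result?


Interleaving "adedc" and "hhghi":
  Position 0: 'a' from first, 'h' from second => "ah"
  Position 1: 'd' from first, 'h' from second => "dh"
  Position 2: 'e' from first, 'g' from second => "eg"
  Position 3: 'd' from first, 'h' from second => "dh"
  Position 4: 'c' from first, 'i' from second => "ci"
Result: ahdhegdhci

ahdhegdhci


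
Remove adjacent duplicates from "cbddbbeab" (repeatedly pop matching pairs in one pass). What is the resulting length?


Input: cbddbbeab
Stack-based adjacent duplicate removal:
  Read 'c': push. Stack: c
  Read 'b': push. Stack: cb
  Read 'd': push. Stack: cbd
  Read 'd': matches stack top 'd' => pop. Stack: cb
  Read 'b': matches stack top 'b' => pop. Stack: c
  Read 'b': push. Stack: cb
  Read 'e': push. Stack: cbe
  Read 'a': push. Stack: cbea
  Read 'b': push. Stack: cbeab
Final stack: "cbeab" (length 5)

5


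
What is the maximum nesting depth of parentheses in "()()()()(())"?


Input: "()()()()(())"
Tracking depth:
  Position 0 '(': depth becomes 1
  Position 1 ')': depth becomes 0
  Position 2 '(': depth becomes 1
  Position 3 ')': depth becomes 0
  Position 4 '(': depth becomes 1
  Position 5 ')': depth becomes 0
  Position 6 '(': depth becomes 1
  Position 7 ')': depth becomes 0
  Position 8 '(': depth becomes 1
  Position 9 '(': depth becomes 2
  Position 10 ')': depth becomes 1
  Position 11 ')': depth becomes 0
Maximum depth reached: 2

2


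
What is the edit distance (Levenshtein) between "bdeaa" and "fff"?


Computing edit distance: "bdeaa" -> "fff"
DP table:
           f    f    f
      0    1    2    3
  b   1    1    2    3
  d   2    2    2    3
  e   3    3    3    3
  a   4    4    4    4
  a   5    5    5    5
Edit distance = dp[5][3] = 5

5


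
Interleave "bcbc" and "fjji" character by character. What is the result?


Interleaving "bcbc" and "fjji":
  Position 0: 'b' from first, 'f' from second => "bf"
  Position 1: 'c' from first, 'j' from second => "cj"
  Position 2: 'b' from first, 'j' from second => "bj"
  Position 3: 'c' from first, 'i' from second => "ci"
Result: bfcjbjci

bfcjbjci


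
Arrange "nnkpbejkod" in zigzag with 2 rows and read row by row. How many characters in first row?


Zigzag "nnkpbejkod" into 2 rows:
Placing characters:
  'n' => row 0
  'n' => row 1
  'k' => row 0
  'p' => row 1
  'b' => row 0
  'e' => row 1
  'j' => row 0
  'k' => row 1
  'o' => row 0
  'd' => row 1
Rows:
  Row 0: "nkbjo"
  Row 1: "npekd"
First row length: 5

5


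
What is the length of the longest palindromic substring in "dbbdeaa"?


Input: "dbbdeaa"
Checking substrings for palindromes:
  [0:4] "dbbd" (len 4) => palindrome
  [1:3] "bb" (len 2) => palindrome
  [5:7] "aa" (len 2) => palindrome
Longest palindromic substring: "dbbd" with length 4

4


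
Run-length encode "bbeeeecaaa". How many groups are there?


Input: bbeeeecaaa
Scanning for consecutive runs:
  Group 1: 'b' x 2 (positions 0-1)
  Group 2: 'e' x 4 (positions 2-5)
  Group 3: 'c' x 1 (positions 6-6)
  Group 4: 'a' x 3 (positions 7-9)
Total groups: 4

4


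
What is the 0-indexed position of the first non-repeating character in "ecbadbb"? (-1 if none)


Input: ecbadbb
Character frequencies:
  'a': 1
  'b': 3
  'c': 1
  'd': 1
  'e': 1
Scanning left to right for freq == 1:
  Position 0 ('e'): unique! => answer = 0

0


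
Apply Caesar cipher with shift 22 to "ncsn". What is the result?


Caesar cipher: shift "ncsn" by 22
  'n' (pos 13) + 22 = pos 9 = 'j'
  'c' (pos 2) + 22 = pos 24 = 'y'
  's' (pos 18) + 22 = pos 14 = 'o'
  'n' (pos 13) + 22 = pos 9 = 'j'
Result: jyoj

jyoj


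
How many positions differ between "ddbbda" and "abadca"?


Comparing "ddbbda" and "abadca" position by position:
  Position 0: 'd' vs 'a' => DIFFER
  Position 1: 'd' vs 'b' => DIFFER
  Position 2: 'b' vs 'a' => DIFFER
  Position 3: 'b' vs 'd' => DIFFER
  Position 4: 'd' vs 'c' => DIFFER
  Position 5: 'a' vs 'a' => same
Positions that differ: 5

5


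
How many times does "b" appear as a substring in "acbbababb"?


Searching for "b" in "acbbababb"
Scanning each position:
  Position 0: "a" => no
  Position 1: "c" => no
  Position 2: "b" => MATCH
  Position 3: "b" => MATCH
  Position 4: "a" => no
  Position 5: "b" => MATCH
  Position 6: "a" => no
  Position 7: "b" => MATCH
  Position 8: "b" => MATCH
Total occurrences: 5

5


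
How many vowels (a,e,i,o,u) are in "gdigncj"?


Input: gdigncj
Checking each character:
  'g' at position 0: consonant
  'd' at position 1: consonant
  'i' at position 2: vowel (running total: 1)
  'g' at position 3: consonant
  'n' at position 4: consonant
  'c' at position 5: consonant
  'j' at position 6: consonant
Total vowels: 1

1


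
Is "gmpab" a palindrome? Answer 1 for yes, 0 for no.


Input: gmpab
Reversed: bapmg
  Compare pos 0 ('g') with pos 4 ('b'): MISMATCH
  Compare pos 1 ('m') with pos 3 ('a'): MISMATCH
Result: not a palindrome

0


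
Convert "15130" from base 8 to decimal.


Input: "15130" in base 8
Positional expansion:
  Digit '1' (value 1) x 8^4 = 4096
  Digit '5' (value 5) x 8^3 = 2560
  Digit '1' (value 1) x 8^2 = 64
  Digit '3' (value 3) x 8^1 = 24
  Digit '0' (value 0) x 8^0 = 0
Sum = 6744

6744


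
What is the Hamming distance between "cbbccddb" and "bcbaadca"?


Comparing "cbbccddb" and "bcbaadca" position by position:
  Position 0: 'c' vs 'b' => differ
  Position 1: 'b' vs 'c' => differ
  Position 2: 'b' vs 'b' => same
  Position 3: 'c' vs 'a' => differ
  Position 4: 'c' vs 'a' => differ
  Position 5: 'd' vs 'd' => same
  Position 6: 'd' vs 'c' => differ
  Position 7: 'b' vs 'a' => differ
Total differences (Hamming distance): 6

6


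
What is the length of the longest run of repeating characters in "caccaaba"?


Input: "caccaaba"
Scanning for longest run:
  Position 1 ('a'): new char, reset run to 1
  Position 2 ('c'): new char, reset run to 1
  Position 3 ('c'): continues run of 'c', length=2
  Position 4 ('a'): new char, reset run to 1
  Position 5 ('a'): continues run of 'a', length=2
  Position 6 ('b'): new char, reset run to 1
  Position 7 ('a'): new char, reset run to 1
Longest run: 'c' with length 2

2


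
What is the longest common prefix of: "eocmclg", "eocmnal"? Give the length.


Words: eocmclg, eocmnal
  Position 0: all 'e' => match
  Position 1: all 'o' => match
  Position 2: all 'c' => match
  Position 3: all 'm' => match
  Position 4: ('c', 'n') => mismatch, stop
LCP = "eocm" (length 4)

4


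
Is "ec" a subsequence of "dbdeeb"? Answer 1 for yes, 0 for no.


Check if "ec" is a subsequence of "dbdeeb"
Greedy scan:
  Position 0 ('d'): no match needed
  Position 1 ('b'): no match needed
  Position 2 ('d'): no match needed
  Position 3 ('e'): matches sub[0] = 'e'
  Position 4 ('e'): no match needed
  Position 5 ('b'): no match needed
Only matched 1/2 characters => not a subsequence

0


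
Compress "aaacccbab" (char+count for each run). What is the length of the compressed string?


Input: aaacccbab
Runs:
  'a' x 3 => "a3"
  'c' x 3 => "c3"
  'b' x 1 => "b1"
  'a' x 1 => "a1"
  'b' x 1 => "b1"
Compressed: "a3c3b1a1b1"
Compressed length: 10

10
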